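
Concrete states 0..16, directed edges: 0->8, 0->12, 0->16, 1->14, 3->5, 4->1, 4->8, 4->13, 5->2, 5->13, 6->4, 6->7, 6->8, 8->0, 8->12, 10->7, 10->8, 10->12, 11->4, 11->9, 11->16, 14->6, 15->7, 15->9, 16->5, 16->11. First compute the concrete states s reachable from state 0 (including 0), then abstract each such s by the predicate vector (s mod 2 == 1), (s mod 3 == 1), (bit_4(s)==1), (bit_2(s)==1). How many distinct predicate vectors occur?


BFS from 0:
Concrete reachable: {0, 1, 2, 4, 5, 6, 7, 8, 9, 11, 12, 13, 14, 16}
Abstract via predicates (s mod 2 == 1), (s mod 3 == 1), (bit_4(s)==1), (bit_2(s)==1):
  (0,0,0,0) <- {0, 2, 8}
  (0,0,0,1) <- {6, 12, 14}
  (0,1,0,1) <- {4}
  (0,1,1,0) <- {16}
  (1,0,0,0) <- {9, 11}
  (1,0,0,1) <- {5}
  (1,1,0,0) <- {1}
  (1,1,0,1) <- {7, 13}
Distinct abstract states = 8

8


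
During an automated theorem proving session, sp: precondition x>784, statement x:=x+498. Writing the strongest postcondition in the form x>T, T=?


Formula: sp(P, x:=E) = exists old_x. (x = E[old_x/x]) AND P[old_x/x] (old_x is the value of x before the assignment; eliminate old_x by solving x = E[old_x/x] for old_x)
Step 1: Precondition P: x>784, i.e. old_x > 784
Step 2: Assignment gives x = old_x + 498, so old_x = x - 498
Step 3: Substitute into P: x - 498 > 784
Step 4: Simplify: x > 784+498 = 1282

1282


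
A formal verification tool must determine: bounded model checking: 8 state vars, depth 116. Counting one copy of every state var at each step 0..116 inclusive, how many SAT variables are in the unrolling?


BMC unrolls to depth k, creating one copy of each state var for steps 0..k.
Step count = 116 + 1 = 117 (steps 0 through 116)
Vars per step = 8
Total = 8 * 117 = 936

936


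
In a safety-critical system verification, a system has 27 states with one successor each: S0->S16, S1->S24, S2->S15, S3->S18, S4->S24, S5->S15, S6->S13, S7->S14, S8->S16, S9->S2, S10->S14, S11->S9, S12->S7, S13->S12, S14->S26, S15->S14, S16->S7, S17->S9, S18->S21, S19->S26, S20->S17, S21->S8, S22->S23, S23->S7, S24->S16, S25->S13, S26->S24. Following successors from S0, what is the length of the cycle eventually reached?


Trace from S0 until a state repeats:
  S0 -> S16 -> S7 -> S14 -> S26 -> S24 -> S16
S16 first seen at step 1, revisited at step 6.
Cycle length = 6 - 1 = 5

5


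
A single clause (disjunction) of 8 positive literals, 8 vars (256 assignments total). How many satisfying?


Step 1: Total=2^8=256
Step 2: Unsat when all 8 false: 2^0=1
Step 3: Sat=256-1=255

255


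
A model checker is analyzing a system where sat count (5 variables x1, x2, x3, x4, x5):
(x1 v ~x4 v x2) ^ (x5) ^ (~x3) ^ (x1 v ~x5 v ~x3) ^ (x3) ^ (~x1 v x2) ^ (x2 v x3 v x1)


CNF with 7 clauses over 5 vars (32 assignments).
An assignment satisfies CNF iff every clause has >=1 true literal.
Check each row (bits = x1,x2,x3,x4,x5; clause T/F shown):
  row 0 [00000]: clauses=TFTTFTF -> 0
  row 1 [00001]: clauses=TTTTFTF -> 0
  row 2 [00010]: clauses=FFTTFTF -> 0
  row 3 [00011]: clauses=FTTTFTF -> 0
  row 4 [00100]: clauses=TFFTTTT -> 0
  row 5 [00101]: clauses=TTFFTTT -> 0
  row 6 [00110]: clauses=FFFTTTT -> 0
  row 7 [00111]: clauses=FTFFTTT -> 0
  row 8 [01000]: clauses=TFTTFTT -> 0
  row 9 [01001]: clauses=TTTTFTT -> 0
  row 10 [01010]: clauses=TFTTFTT -> 0
  row 11 [01011]: clauses=TTTTFTT -> 0
  row 12 [01100]: clauses=TFFTTTT -> 0
  row 13 [01101]: clauses=TTFFTTT -> 0
  row 14 [01110]: clauses=TFFTTTT -> 0
  row 15 [01111]: clauses=TTFFTTT -> 0
  row 16 [10000]: clauses=TFTTFFT -> 0
  row 17 [10001]: clauses=TTTTFFT -> 0
  row 18 [10010]: clauses=TFTTFFT -> 0
  row 19 [10011]: clauses=TTTTFFT -> 0
  row 20 [10100]: clauses=TFFTTFT -> 0
  row 21 [10101]: clauses=TTFTTFT -> 0
  row 22 [10110]: clauses=TFFTTFT -> 0
  row 23 [10111]: clauses=TTFTTFT -> 0
  row 24 [11000]: clauses=TFTTFTT -> 0
  row 25 [11001]: clauses=TTTTFTT -> 0
  row 26 [11010]: clauses=TFTTFTT -> 0
  row 27 [11011]: clauses=TTTTFTT -> 0
  row 28 [11100]: clauses=TFFTTTT -> 0
  row 29 [11101]: clauses=TTFTTTT -> 0
  row 30 [11110]: clauses=TFFTTTT -> 0
  row 31 [11111]: clauses=TTFTTTT -> 0
Full result column, 8 rows per line (x1,x2 fixed per line; x3,x4,x5 runs 000..111 left to right):
  rows 0-7 [x1,x2=00]: 00000000  (ones: 0)
  rows 8-15 [x1,x2=01]: 00000000  (ones: 0)
  rows 16-23 [x1,x2=10]: 00000000  (ones: 0)
  rows 24-31 [x1,x2=11]: 00000000  (ones: 0)
Satisfying assignments = 0+0+0+0 = 0

0


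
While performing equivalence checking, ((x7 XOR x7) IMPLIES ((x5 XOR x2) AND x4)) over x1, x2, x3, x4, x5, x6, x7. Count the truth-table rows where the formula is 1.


Formula: ((x7 XOR x7) IMPLIES ((x5 XOR x2) AND x4)) over 7 vars (128 rows)
Evaluate each row (x1, x2, x3, x4, x5, x6, x7 as bits, MSB first):
  row 0 [0000000]: ((0 XOR 0) IMPLIES ((0 XOR 0) AND 0)) -> 1
  row 1 [0000001]: ((1 XOR 1) IMPLIES ((0 XOR 0) AND 0)) -> 1
  row 2 [0000010]: ((0 XOR 0) IMPLIES ((0 XOR 0) AND 0)) -> 1
  row 3 [0000011]: ((1 XOR 1) IMPLIES ((0 XOR 0) AND 0)) -> 1
  row 4 [0000100]: ((0 XOR 0) IMPLIES ((1 XOR 0) AND 0)) -> 1
  (every remaining row is evaluated the same way; all 128 results are listed next)
Full result column, 8 rows per line (x1,x2,x3,x4 fixed per line; x5,x6,x7 runs 000..111 left to right):
  rows 0-7 [x1,x2,x3,x4=0000]: 11111111  (ones: 8)
  rows 8-15 [x1,x2,x3,x4=0001]: 11111111  (ones: 8)
  rows 16-23 [x1,x2,x3,x4=0010]: 11111111  (ones: 8)
  rows 24-31 [x1,x2,x3,x4=0011]: 11111111  (ones: 8)
  rows 32-39 [x1,x2,x3,x4=0100]: 11111111  (ones: 8)
  rows 40-47 [x1,x2,x3,x4=0101]: 11111111  (ones: 8)
  rows 48-55 [x1,x2,x3,x4=0110]: 11111111  (ones: 8)
  rows 56-63 [x1,x2,x3,x4=0111]: 11111111  (ones: 8)
  rows 64-71 [x1,x2,x3,x4=1000]: 11111111  (ones: 8)
  rows 72-79 [x1,x2,x3,x4=1001]: 11111111  (ones: 8)
  rows 80-87 [x1,x2,x3,x4=1010]: 11111111  (ones: 8)
  rows 88-95 [x1,x2,x3,x4=1011]: 11111111  (ones: 8)
  rows 96-103 [x1,x2,x3,x4=1100]: 11111111  (ones: 8)
  rows 104-111 [x1,x2,x3,x4=1101]: 11111111  (ones: 8)
  rows 112-119 [x1,x2,x3,x4=1110]: 11111111  (ones: 8)
  rows 120-127 [x1,x2,x3,x4=1111]: 11111111  (ones: 8)
Count of 1-rows = 8+8+8+8+8+8+8+8+8+8+8+8+8+8+8+8 = 128

128


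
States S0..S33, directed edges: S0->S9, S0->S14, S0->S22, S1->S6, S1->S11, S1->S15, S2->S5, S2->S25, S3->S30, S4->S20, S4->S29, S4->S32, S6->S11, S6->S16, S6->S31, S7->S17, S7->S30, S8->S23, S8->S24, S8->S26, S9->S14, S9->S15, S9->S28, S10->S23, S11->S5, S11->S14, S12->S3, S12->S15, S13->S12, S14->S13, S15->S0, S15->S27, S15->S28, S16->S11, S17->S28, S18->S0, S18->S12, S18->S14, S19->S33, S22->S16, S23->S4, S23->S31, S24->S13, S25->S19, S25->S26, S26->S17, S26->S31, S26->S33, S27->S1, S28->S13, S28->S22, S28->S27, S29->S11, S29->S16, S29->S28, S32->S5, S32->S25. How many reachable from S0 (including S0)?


BFS from S0:
  layer 0: {S0}
  layer 1: {S9, S14, S22}
  layer 2: {S13, S15, S16, S28}
  layer 3: {S11, S12, S27}
  layer 4: {S1, S3, S5}
  layer 5: {S6, S30}
  layer 6: {S31}
Reachable set: {S0, S1, S3, S5, S6, S9, S11, S12, S13, S14, S15, S16, S22, S27, S28, S30, S31}
Count = 17

17


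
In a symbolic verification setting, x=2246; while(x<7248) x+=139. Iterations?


Step 1: x goes from 2246 toward 7248 by 139; the body runs while x<7248, so iterations = ceil((bound-start)/step)
Step 2: Distance=5002
Step 3: ceil(5002/139)=36

36


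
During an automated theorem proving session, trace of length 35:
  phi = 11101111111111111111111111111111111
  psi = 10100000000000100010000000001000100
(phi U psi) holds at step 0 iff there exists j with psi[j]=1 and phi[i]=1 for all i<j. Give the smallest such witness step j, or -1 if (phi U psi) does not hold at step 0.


(phi U psi) at 0: need smallest j with psi[j]=1 and phi[i]=1 for all i in [0,j).
Scan from step 0:
  step 0: psi=1 and phi held for [0,0) -> witness found
Witness step = 0

0


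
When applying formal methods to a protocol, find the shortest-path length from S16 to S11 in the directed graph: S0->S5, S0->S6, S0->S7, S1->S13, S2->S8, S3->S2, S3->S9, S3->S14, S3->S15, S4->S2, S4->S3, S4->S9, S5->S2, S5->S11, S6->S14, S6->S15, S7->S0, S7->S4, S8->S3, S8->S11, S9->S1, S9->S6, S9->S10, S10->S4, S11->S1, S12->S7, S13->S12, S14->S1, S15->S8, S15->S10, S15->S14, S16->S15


BFS layer-by-layer from S16:
  dist 0: {S16}
  dist 1: {S15}
  dist 2: {S8, S10, S14}
  dist 3: {S1, S3, S4, S11}
  -> S11 reached at distance 3
Shortest path length = 3

3


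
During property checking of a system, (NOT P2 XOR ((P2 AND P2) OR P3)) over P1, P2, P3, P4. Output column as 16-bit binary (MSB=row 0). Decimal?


Formula: (NOT P2 XOR ((P2 AND P2) OR P3)) over P1, P2, P3, P4 (16 rows)
Evaluate each row (bits = P1,P2,P3,P4, MSB first):
  row 0 [0000]: (NOT 0 XOR ((0 AND 0) OR 0)) -> 1
  row 1 [0001]: (NOT 0 XOR ((0 AND 0) OR 0)) -> 1
  row 2 [0010]: (NOT 0 XOR ((0 AND 0) OR 1)) -> 0
  row 3 [0011]: (NOT 0 XOR ((0 AND 0) OR 1)) -> 0
  row 4 [0100]: (NOT 1 XOR ((1 AND 1) OR 0)) -> 1
  row 5 [0101]: (NOT 1 XOR ((1 AND 1) OR 0)) -> 1
  row 6 [0110]: (NOT 1 XOR ((1 AND 1) OR 1)) -> 1
  row 7 [0111]: (NOT 1 XOR ((1 AND 1) OR 1)) -> 1
  row 8 [1000]: (NOT 0 XOR ((0 AND 0) OR 0)) -> 1
  row 9 [1001]: (NOT 0 XOR ((0 AND 0) OR 0)) -> 1
  row 10 [1010]: (NOT 0 XOR ((0 AND 0) OR 1)) -> 0
  row 11 [1011]: (NOT 0 XOR ((0 AND 0) OR 1)) -> 0
  row 12 [1100]: (NOT 1 XOR ((1 AND 1) OR 0)) -> 1
  row 13 [1101]: (NOT 1 XOR ((1 AND 1) OR 0)) -> 1
  row 14 [1110]: (NOT 1 XOR ((1 AND 1) OR 1)) -> 1
  row 15 [1111]: (NOT 1 XOR ((1 AND 1) OR 1)) -> 1
Full result column, 4 rows per line (P1,P2 fixed per line; P3,P4 runs 00..11 left to right):
  rows 0-3 [P1,P2=00]: 1100  = hex C
  rows 4-7 [P1,P2=01]: 1111  = hex F
  rows 8-11 [P1,P2=10]: 1100  = hex C
  rows 12-15 [P1,P2=11]: 1111  = hex F
Output column (row 0 .. row 15) = 1100111111001111
Output column grouped in 4s = 1100 1111 1100 1111 = 0xCFCF
Convert to decimal digit by digit (value = value*16 + digit):
  C -> 12
  12*16 + 15 (F) = 207
  207*16 + 12 (C) = 3324
  3324*16 + 15 (F) = 53199
Decimal = 53199

53199


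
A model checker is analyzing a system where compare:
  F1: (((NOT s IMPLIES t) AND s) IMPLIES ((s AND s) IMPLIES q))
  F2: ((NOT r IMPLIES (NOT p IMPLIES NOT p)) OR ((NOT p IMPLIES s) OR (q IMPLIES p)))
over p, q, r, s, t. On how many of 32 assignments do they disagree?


F1 = (((NOT s IMPLIES t) AND s) IMPLIES ((s AND s) IMPLIES q))
F2 = ((NOT r IMPLIES (NOT p IMPLIES NOT p)) OR ((NOT p IMPLIES s) OR (q IMPLIES p)))
Evaluate both on each of 32 rows (bits = p,q,r,s,t):
  row 0 [00000]: F1=1 F2=1 -> 0
  row 1 [00001]: F1=1 F2=1 -> 0
  row 2 [00010]: F1=0 F2=1 (differ) -> 1
  row 3 [00011]: F1=0 F2=1 (differ) -> 1
  row 4 [00100]: F1=1 F2=1 -> 0
  row 5 [00101]: F1=1 F2=1 -> 0
  row 6 [00110]: F1=0 F2=1 (differ) -> 1
  row 7 [00111]: F1=0 F2=1 (differ) -> 1
  row 8 [01000]: F1=1 F2=1 -> 0
  row 9 [01001]: F1=1 F2=1 -> 0
  row 10 [01010]: F1=1 F2=1 -> 0
  row 11 [01011]: F1=1 F2=1 -> 0
  row 12 [01100]: F1=1 F2=1 -> 0
  row 13 [01101]: F1=1 F2=1 -> 0
  row 14 [01110]: F1=1 F2=1 -> 0
  row 15 [01111]: F1=1 F2=1 -> 0
  row 16 [10000]: F1=1 F2=1 -> 0
  row 17 [10001]: F1=1 F2=1 -> 0
  row 18 [10010]: F1=0 F2=1 (differ) -> 1
  row 19 [10011]: F1=0 F2=1 (differ) -> 1
  row 20 [10100]: F1=1 F2=1 -> 0
  row 21 [10101]: F1=1 F2=1 -> 0
  row 22 [10110]: F1=0 F2=1 (differ) -> 1
  row 23 [10111]: F1=0 F2=1 (differ) -> 1
  row 24 [11000]: F1=1 F2=1 -> 0
  row 25 [11001]: F1=1 F2=1 -> 0
  row 26 [11010]: F1=1 F2=1 -> 0
  row 27 [11011]: F1=1 F2=1 -> 0
  row 28 [11100]: F1=1 F2=1 -> 0
  row 29 [11101]: F1=1 F2=1 -> 0
  row 30 [11110]: F1=1 F2=1 -> 0
  row 31 [11111]: F1=1 F2=1 -> 0
Full result column, 8 rows per line (p,q fixed per line; r,s,t runs 000..111 left to right):
  rows 0-7 [p,q=00]: 00110011  (ones: 4)
  rows 8-15 [p,q=01]: 00000000  (ones: 0)
  rows 16-23 [p,q=10]: 00110011  (ones: 4)
  rows 24-31 [p,q=11]: 00000000  (ones: 0)
Disagreements = 4+0+4+0 = 8

8


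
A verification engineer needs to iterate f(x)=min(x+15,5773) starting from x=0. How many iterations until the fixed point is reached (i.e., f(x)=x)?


Step 1: x=0, cap=5773, increment=15
Step 2: x grows by 15 each step until capped at 5773; fixed point is x=5773
Step 3: iterations = ceil(5773/15) = 385

385


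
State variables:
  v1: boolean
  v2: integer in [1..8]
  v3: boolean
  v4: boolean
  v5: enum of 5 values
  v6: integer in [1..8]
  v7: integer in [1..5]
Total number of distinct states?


State space = product of domain sizes of all variables.
Domain sizes:
  v1 (boolean): 2
  v2 (integer in [1..8]): 8
  v3 (boolean): 2
  v4 (boolean): 2
  v5 (enum of 5 values): 5
  v6 (integer in [1..8]): 8
  v7 (integer in [1..5]): 5
Product = 2 * 8 * 2 * 2 * 5 * 8 * 5 = 12800

12800


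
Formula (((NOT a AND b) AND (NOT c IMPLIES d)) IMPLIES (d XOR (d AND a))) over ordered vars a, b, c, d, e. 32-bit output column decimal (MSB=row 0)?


Formula: (((NOT a AND b) AND (NOT c IMPLIES d)) IMPLIES (d XOR (d AND a))) over a, b, c, d, e (32 rows)
Evaluate each row (bits = a,b,c,d,e, MSB first):
  row 0 [00000]: (((NOT 0 AND 0) AND (NOT 0 IMPLIES 0)) IMPLIES (0 XOR (0 AND 0))) -> 1
  row 1 [00001]: (((NOT 0 AND 0) AND (NOT 0 IMPLIES 0)) IMPLIES (0 XOR (0 AND 0))) -> 1
  row 2 [00010]: (((NOT 0 AND 0) AND (NOT 0 IMPLIES 1)) IMPLIES (1 XOR (1 AND 0))) -> 1
  row 3 [00011]: (((NOT 0 AND 0) AND (NOT 0 IMPLIES 1)) IMPLIES (1 XOR (1 AND 0))) -> 1
  row 4 [00100]: (((NOT 0 AND 0) AND (NOT 1 IMPLIES 0)) IMPLIES (0 XOR (0 AND 0))) -> 1
  row 5 [00101]: (((NOT 0 AND 0) AND (NOT 1 IMPLIES 0)) IMPLIES (0 XOR (0 AND 0))) -> 1
  row 6 [00110]: (((NOT 0 AND 0) AND (NOT 1 IMPLIES 1)) IMPLIES (1 XOR (1 AND 0))) -> 1
  row 7 [00111]: (((NOT 0 AND 0) AND (NOT 1 IMPLIES 1)) IMPLIES (1 XOR (1 AND 0))) -> 1
  row 8 [01000]: (((NOT 0 AND 1) AND (NOT 0 IMPLIES 0)) IMPLIES (0 XOR (0 AND 0))) -> 1
  row 9 [01001]: (((NOT 0 AND 1) AND (NOT 0 IMPLIES 0)) IMPLIES (0 XOR (0 AND 0))) -> 1
  row 10 [01010]: (((NOT 0 AND 1) AND (NOT 0 IMPLIES 1)) IMPLIES (1 XOR (1 AND 0))) -> 1
  row 11 [01011]: (((NOT 0 AND 1) AND (NOT 0 IMPLIES 1)) IMPLIES (1 XOR (1 AND 0))) -> 1
  row 12 [01100]: (((NOT 0 AND 1) AND (NOT 1 IMPLIES 0)) IMPLIES (0 XOR (0 AND 0))) -> 0
  row 13 [01101]: (((NOT 0 AND 1) AND (NOT 1 IMPLIES 0)) IMPLIES (0 XOR (0 AND 0))) -> 0
  row 14 [01110]: (((NOT 0 AND 1) AND (NOT 1 IMPLIES 1)) IMPLIES (1 XOR (1 AND 0))) -> 1
  row 15 [01111]: (((NOT 0 AND 1) AND (NOT 1 IMPLIES 1)) IMPLIES (1 XOR (1 AND 0))) -> 1
  row 16 [10000]: (((NOT 1 AND 0) AND (NOT 0 IMPLIES 0)) IMPLIES (0 XOR (0 AND 1))) -> 1
  row 17 [10001]: (((NOT 1 AND 0) AND (NOT 0 IMPLIES 0)) IMPLIES (0 XOR (0 AND 1))) -> 1
  row 18 [10010]: (((NOT 1 AND 0) AND (NOT 0 IMPLIES 1)) IMPLIES (1 XOR (1 AND 1))) -> 1
  row 19 [10011]: (((NOT 1 AND 0) AND (NOT 0 IMPLIES 1)) IMPLIES (1 XOR (1 AND 1))) -> 1
  row 20 [10100]: (((NOT 1 AND 0) AND (NOT 1 IMPLIES 0)) IMPLIES (0 XOR (0 AND 1))) -> 1
  row 21 [10101]: (((NOT 1 AND 0) AND (NOT 1 IMPLIES 0)) IMPLIES (0 XOR (0 AND 1))) -> 1
  row 22 [10110]: (((NOT 1 AND 0) AND (NOT 1 IMPLIES 1)) IMPLIES (1 XOR (1 AND 1))) -> 1
  row 23 [10111]: (((NOT 1 AND 0) AND (NOT 1 IMPLIES 1)) IMPLIES (1 XOR (1 AND 1))) -> 1
  row 24 [11000]: (((NOT 1 AND 1) AND (NOT 0 IMPLIES 0)) IMPLIES (0 XOR (0 AND 1))) -> 1
  row 25 [11001]: (((NOT 1 AND 1) AND (NOT 0 IMPLIES 0)) IMPLIES (0 XOR (0 AND 1))) -> 1
  row 26 [11010]: (((NOT 1 AND 1) AND (NOT 0 IMPLIES 1)) IMPLIES (1 XOR (1 AND 1))) -> 1
  row 27 [11011]: (((NOT 1 AND 1) AND (NOT 0 IMPLIES 1)) IMPLIES (1 XOR (1 AND 1))) -> 1
  row 28 [11100]: (((NOT 1 AND 1) AND (NOT 1 IMPLIES 0)) IMPLIES (0 XOR (0 AND 1))) -> 1
  row 29 [11101]: (((NOT 1 AND 1) AND (NOT 1 IMPLIES 0)) IMPLIES (0 XOR (0 AND 1))) -> 1
  row 30 [11110]: (((NOT 1 AND 1) AND (NOT 1 IMPLIES 1)) IMPLIES (1 XOR (1 AND 1))) -> 1
  row 31 [11111]: (((NOT 1 AND 1) AND (NOT 1 IMPLIES 1)) IMPLIES (1 XOR (1 AND 1))) -> 1
Full result column, 4 rows per line (a,b,c fixed per line; d,e runs 00..11 left to right):
  rows 0-3 [a,b,c=000]: 1111  = hex F
  rows 4-7 [a,b,c=001]: 1111  = hex F
  rows 8-11 [a,b,c=010]: 1111  = hex F
  rows 12-15 [a,b,c=011]: 0011  = hex 3
  rows 16-19 [a,b,c=100]: 1111  = hex F
  rows 20-23 [a,b,c=101]: 1111  = hex F
  rows 24-27 [a,b,c=110]: 1111  = hex F
  rows 28-31 [a,b,c=111]: 1111  = hex F
Output column (row 0 .. row 31) = 11111111111100111111111111111111
Output column grouped in 4s = 1111 1111 1111 0011 1111 1111 1111 1111 = 0xFFF3FFFF
Convert to decimal digit by digit (value = value*16 + digit):
  F -> 15
  15*16 + 15 (F) = 255
  255*16 + 15 (F) = 4095
  4095*16 + 3 = 65523
  65523*16 + 15 (F) = 1048383
  1048383*16 + 15 (F) = 16774143
  16774143*16 + 15 (F) = 268386303
  268386303*16 + 15 (F) = 4294180863
Decimal = 4294180863

4294180863


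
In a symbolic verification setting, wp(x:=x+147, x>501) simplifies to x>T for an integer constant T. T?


Formula: wp(x:=E, P) = P[E/x] (substitute E for x in postcondition)
Step 1: Postcondition: x>501
Step 2: Substitute x+147 for x: x+147>501
Step 3: Solve for x: x > 501-147 = 354

354


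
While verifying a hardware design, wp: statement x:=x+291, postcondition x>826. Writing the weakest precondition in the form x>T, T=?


Formula: wp(x:=E, P) = P[E/x] (substitute E for x in postcondition)
Step 1: Postcondition: x>826
Step 2: Substitute x+291 for x: x+291>826
Step 3: Solve for x: x > 826-291 = 535

535


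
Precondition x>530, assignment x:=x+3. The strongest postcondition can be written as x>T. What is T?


Formula: sp(P, x:=E) = exists old_x. (x = E[old_x/x]) AND P[old_x/x] (old_x is the value of x before the assignment; eliminate old_x by solving x = E[old_x/x] for old_x)
Step 1: Precondition P: x>530, i.e. old_x > 530
Step 2: Assignment gives x = old_x + 3, so old_x = x - 3
Step 3: Substitute into P: x - 3 > 530
Step 4: Simplify: x > 530+3 = 533

533


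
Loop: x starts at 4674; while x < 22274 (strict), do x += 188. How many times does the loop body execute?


Step 1: x goes from 4674 toward 22274 by 188; the body runs while x<22274, so iterations = ceil((bound-start)/step)
Step 2: Distance=17600
Step 3: ceil(17600/188)=94

94


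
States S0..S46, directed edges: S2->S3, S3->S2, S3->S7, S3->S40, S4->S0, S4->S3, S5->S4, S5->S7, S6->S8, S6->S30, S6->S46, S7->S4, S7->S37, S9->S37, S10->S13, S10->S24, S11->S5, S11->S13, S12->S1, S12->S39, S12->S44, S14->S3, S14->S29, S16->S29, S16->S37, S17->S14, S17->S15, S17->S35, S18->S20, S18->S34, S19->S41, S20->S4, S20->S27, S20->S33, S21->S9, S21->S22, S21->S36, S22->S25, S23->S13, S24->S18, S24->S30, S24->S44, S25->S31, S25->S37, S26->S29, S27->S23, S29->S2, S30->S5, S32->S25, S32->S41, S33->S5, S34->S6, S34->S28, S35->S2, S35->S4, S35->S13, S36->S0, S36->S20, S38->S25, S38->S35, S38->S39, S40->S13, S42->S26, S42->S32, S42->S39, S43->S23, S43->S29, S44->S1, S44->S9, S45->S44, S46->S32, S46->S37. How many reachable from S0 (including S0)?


BFS from S0:
  layer 0: {S0}
Reachable set: {S0}
Count = 1

1


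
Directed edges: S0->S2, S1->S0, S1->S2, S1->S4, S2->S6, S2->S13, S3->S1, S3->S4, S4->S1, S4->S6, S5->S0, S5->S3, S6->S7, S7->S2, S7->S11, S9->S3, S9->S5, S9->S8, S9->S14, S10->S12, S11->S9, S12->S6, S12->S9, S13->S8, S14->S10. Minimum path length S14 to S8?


BFS layer-by-layer from S14:
  dist 0: {S14}
  dist 1: {S10}
  dist 2: {S12}
  dist 3: {S6, S9}
  dist 4: {S3, S5, S7, S8}
  -> S8 reached at distance 4
Shortest path length = 4

4


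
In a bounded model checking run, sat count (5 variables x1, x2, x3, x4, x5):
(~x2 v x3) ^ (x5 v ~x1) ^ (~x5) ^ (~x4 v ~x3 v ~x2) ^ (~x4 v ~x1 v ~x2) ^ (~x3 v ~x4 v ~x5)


CNF with 6 clauses over 5 vars (32 assignments).
An assignment satisfies CNF iff every clause has >=1 true literal.
Check each row (bits = x1,x2,x3,x4,x5; clause T/F shown):
  row 0 [00000]: clauses=TTTTTT -> 1
  row 1 [00001]: clauses=TTFTTT -> 0
  row 2 [00010]: clauses=TTTTTT -> 1
  row 3 [00011]: clauses=TTFTTT -> 0
  row 4 [00100]: clauses=TTTTTT -> 1
  row 5 [00101]: clauses=TTFTTT -> 0
  row 6 [00110]: clauses=TTTTTT -> 1
  row 7 [00111]: clauses=TTFTTF -> 0
  row 8 [01000]: clauses=FTTTTT -> 0
  row 9 [01001]: clauses=FTFTTT -> 0
  row 10 [01010]: clauses=FTTTTT -> 0
  row 11 [01011]: clauses=FTFTTT -> 0
  row 12 [01100]: clauses=TTTTTT -> 1
  row 13 [01101]: clauses=TTFTTT -> 0
  row 14 [01110]: clauses=TTTFTT -> 0
  row 15 [01111]: clauses=TTFFTF -> 0
  row 16 [10000]: clauses=TFTTTT -> 0
  row 17 [10001]: clauses=TTFTTT -> 0
  row 18 [10010]: clauses=TFTTTT -> 0
  row 19 [10011]: clauses=TTFTTT -> 0
  row 20 [10100]: clauses=TFTTTT -> 0
  row 21 [10101]: clauses=TTFTTT -> 0
  row 22 [10110]: clauses=TFTTTT -> 0
  row 23 [10111]: clauses=TTFTTF -> 0
  row 24 [11000]: clauses=FFTTTT -> 0
  row 25 [11001]: clauses=FTFTTT -> 0
  row 26 [11010]: clauses=FFTTFT -> 0
  row 27 [11011]: clauses=FTFTFT -> 0
  row 28 [11100]: clauses=TFTTTT -> 0
  row 29 [11101]: clauses=TTFTTT -> 0
  row 30 [11110]: clauses=TFTFFT -> 0
  row 31 [11111]: clauses=TTFFFF -> 0
Full result column, 8 rows per line (x1,x2 fixed per line; x3,x4,x5 runs 000..111 left to right):
  rows 0-7 [x1,x2=00]: 10101010  (ones: 4)
  rows 8-15 [x1,x2=01]: 00001000  (ones: 1)
  rows 16-23 [x1,x2=10]: 00000000  (ones: 0)
  rows 24-31 [x1,x2=11]: 00000000  (ones: 0)
Satisfying assignments = 4+1+0+0 = 5

5


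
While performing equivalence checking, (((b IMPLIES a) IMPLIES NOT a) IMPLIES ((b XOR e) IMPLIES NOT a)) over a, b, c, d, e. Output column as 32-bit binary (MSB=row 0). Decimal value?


Formula: (((b IMPLIES a) IMPLIES NOT a) IMPLIES ((b XOR e) IMPLIES NOT a)) over a, b, c, d, e (32 rows)
Evaluate each row (bits = a,b,c,d,e, MSB first):
  row 0 [00000]: (((0 IMPLIES 0) IMPLIES NOT 0) IMPLIES ((0 XOR 0) IMPLIES NOT 0)) -> 1
  row 1 [00001]: (((0 IMPLIES 0) IMPLIES NOT 0) IMPLIES ((0 XOR 1) IMPLIES NOT 0)) -> 1
  row 2 [00010]: (((0 IMPLIES 0) IMPLIES NOT 0) IMPLIES ((0 XOR 0) IMPLIES NOT 0)) -> 1
  row 3 [00011]: (((0 IMPLIES 0) IMPLIES NOT 0) IMPLIES ((0 XOR 1) IMPLIES NOT 0)) -> 1
  row 4 [00100]: (((0 IMPLIES 0) IMPLIES NOT 0) IMPLIES ((0 XOR 0) IMPLIES NOT 0)) -> 1
  row 5 [00101]: (((0 IMPLIES 0) IMPLIES NOT 0) IMPLIES ((0 XOR 1) IMPLIES NOT 0)) -> 1
  row 6 [00110]: (((0 IMPLIES 0) IMPLIES NOT 0) IMPLIES ((0 XOR 0) IMPLIES NOT 0)) -> 1
  row 7 [00111]: (((0 IMPLIES 0) IMPLIES NOT 0) IMPLIES ((0 XOR 1) IMPLIES NOT 0)) -> 1
  row 8 [01000]: (((1 IMPLIES 0) IMPLIES NOT 0) IMPLIES ((1 XOR 0) IMPLIES NOT 0)) -> 1
  row 9 [01001]: (((1 IMPLIES 0) IMPLIES NOT 0) IMPLIES ((1 XOR 1) IMPLIES NOT 0)) -> 1
  row 10 [01010]: (((1 IMPLIES 0) IMPLIES NOT 0) IMPLIES ((1 XOR 0) IMPLIES NOT 0)) -> 1
  row 11 [01011]: (((1 IMPLIES 0) IMPLIES NOT 0) IMPLIES ((1 XOR 1) IMPLIES NOT 0)) -> 1
  row 12 [01100]: (((1 IMPLIES 0) IMPLIES NOT 0) IMPLIES ((1 XOR 0) IMPLIES NOT 0)) -> 1
  row 13 [01101]: (((1 IMPLIES 0) IMPLIES NOT 0) IMPLIES ((1 XOR 1) IMPLIES NOT 0)) -> 1
  row 14 [01110]: (((1 IMPLIES 0) IMPLIES NOT 0) IMPLIES ((1 XOR 0) IMPLIES NOT 0)) -> 1
  row 15 [01111]: (((1 IMPLIES 0) IMPLIES NOT 0) IMPLIES ((1 XOR 1) IMPLIES NOT 0)) -> 1
  row 16 [10000]: (((0 IMPLIES 1) IMPLIES NOT 1) IMPLIES ((0 XOR 0) IMPLIES NOT 1)) -> 1
  row 17 [10001]: (((0 IMPLIES 1) IMPLIES NOT 1) IMPLIES ((0 XOR 1) IMPLIES NOT 1)) -> 1
  row 18 [10010]: (((0 IMPLIES 1) IMPLIES NOT 1) IMPLIES ((0 XOR 0) IMPLIES NOT 1)) -> 1
  row 19 [10011]: (((0 IMPLIES 1) IMPLIES NOT 1) IMPLIES ((0 XOR 1) IMPLIES NOT 1)) -> 1
  row 20 [10100]: (((0 IMPLIES 1) IMPLIES NOT 1) IMPLIES ((0 XOR 0) IMPLIES NOT 1)) -> 1
  row 21 [10101]: (((0 IMPLIES 1) IMPLIES NOT 1) IMPLIES ((0 XOR 1) IMPLIES NOT 1)) -> 1
  row 22 [10110]: (((0 IMPLIES 1) IMPLIES NOT 1) IMPLIES ((0 XOR 0) IMPLIES NOT 1)) -> 1
  row 23 [10111]: (((0 IMPLIES 1) IMPLIES NOT 1) IMPLIES ((0 XOR 1) IMPLIES NOT 1)) -> 1
  row 24 [11000]: (((1 IMPLIES 1) IMPLIES NOT 1) IMPLIES ((1 XOR 0) IMPLIES NOT 1)) -> 1
  row 25 [11001]: (((1 IMPLIES 1) IMPLIES NOT 1) IMPLIES ((1 XOR 1) IMPLIES NOT 1)) -> 1
  row 26 [11010]: (((1 IMPLIES 1) IMPLIES NOT 1) IMPLIES ((1 XOR 0) IMPLIES NOT 1)) -> 1
  row 27 [11011]: (((1 IMPLIES 1) IMPLIES NOT 1) IMPLIES ((1 XOR 1) IMPLIES NOT 1)) -> 1
  row 28 [11100]: (((1 IMPLIES 1) IMPLIES NOT 1) IMPLIES ((1 XOR 0) IMPLIES NOT 1)) -> 1
  row 29 [11101]: (((1 IMPLIES 1) IMPLIES NOT 1) IMPLIES ((1 XOR 1) IMPLIES NOT 1)) -> 1
  row 30 [11110]: (((1 IMPLIES 1) IMPLIES NOT 1) IMPLIES ((1 XOR 0) IMPLIES NOT 1)) -> 1
  row 31 [11111]: (((1 IMPLIES 1) IMPLIES NOT 1) IMPLIES ((1 XOR 1) IMPLIES NOT 1)) -> 1
Full result column, 4 rows per line (a,b,c fixed per line; d,e runs 00..11 left to right):
  rows 0-3 [a,b,c=000]: 1111  = hex F
  rows 4-7 [a,b,c=001]: 1111  = hex F
  rows 8-11 [a,b,c=010]: 1111  = hex F
  rows 12-15 [a,b,c=011]: 1111  = hex F
  rows 16-19 [a,b,c=100]: 1111  = hex F
  rows 20-23 [a,b,c=101]: 1111  = hex F
  rows 24-27 [a,b,c=110]: 1111  = hex F
  rows 28-31 [a,b,c=111]: 1111  = hex F
Output column (row 0 .. row 31) = 11111111111111111111111111111111
Output column grouped in 4s = 1111 1111 1111 1111 1111 1111 1111 1111 = 0xFFFFFFFF
Convert to decimal digit by digit (value = value*16 + digit):
  F -> 15
  15*16 + 15 (F) = 255
  255*16 + 15 (F) = 4095
  4095*16 + 15 (F) = 65535
  65535*16 + 15 (F) = 1048575
  1048575*16 + 15 (F) = 16777215
  16777215*16 + 15 (F) = 268435455
  268435455*16 + 15 (F) = 4294967295
Decimal = 4294967295

4294967295


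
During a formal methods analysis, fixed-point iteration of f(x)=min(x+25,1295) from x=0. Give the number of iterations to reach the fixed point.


Step 1: x=0, cap=1295, increment=25
Step 2: x grows by 25 each step until capped at 1295; fixed point is x=1295
Step 3: iterations = ceil(1295/25) = 52

52


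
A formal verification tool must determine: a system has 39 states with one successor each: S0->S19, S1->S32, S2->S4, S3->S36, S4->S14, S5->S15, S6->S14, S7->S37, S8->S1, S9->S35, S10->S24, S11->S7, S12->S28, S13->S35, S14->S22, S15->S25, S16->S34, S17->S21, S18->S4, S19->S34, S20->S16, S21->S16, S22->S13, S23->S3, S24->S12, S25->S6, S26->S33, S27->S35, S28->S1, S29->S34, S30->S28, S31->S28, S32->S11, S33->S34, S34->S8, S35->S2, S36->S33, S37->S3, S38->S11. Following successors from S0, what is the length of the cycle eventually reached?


Trace from S0 until a state repeats:
  S0 -> S19 -> S34 -> S8 -> S1 -> S32 -> S11 -> S7 -> S37 -> S3 -> S36 -> S33 -> S34
S34 first seen at step 2, revisited at step 12.
Cycle length = 12 - 2 = 10

10


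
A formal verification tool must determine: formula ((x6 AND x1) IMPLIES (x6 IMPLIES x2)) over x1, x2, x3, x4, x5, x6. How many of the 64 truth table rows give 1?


Formula: ((x6 AND x1) IMPLIES (x6 IMPLIES x2)) over 6 vars (64 rows)
Evaluate each row (x1, x2, x3, x4, x5, x6 as bits, MSB first):
  row 0 [000000]: ((0 AND 0) IMPLIES (0 IMPLIES 0)) -> 1
  row 1 [000001]: ((1 AND 0) IMPLIES (1 IMPLIES 0)) -> 1
  row 2 [000010]: ((0 AND 0) IMPLIES (0 IMPLIES 0)) -> 1
  row 3 [000011]: ((1 AND 0) IMPLIES (1 IMPLIES 0)) -> 1
  row 4 [000100]: ((0 AND 0) IMPLIES (0 IMPLIES 0)) -> 1
  (every remaining row is evaluated the same way; all 64 results are listed next)
Full result column, 8 rows per line (x1,x2,x3 fixed per line; x4,x5,x6 runs 000..111 left to right):
  rows 0-7 [x1,x2,x3=000]: 11111111  (ones: 8)
  rows 8-15 [x1,x2,x3=001]: 11111111  (ones: 8)
  rows 16-23 [x1,x2,x3=010]: 11111111  (ones: 8)
  rows 24-31 [x1,x2,x3=011]: 11111111  (ones: 8)
  rows 32-39 [x1,x2,x3=100]: 10101010  (ones: 4)
  rows 40-47 [x1,x2,x3=101]: 10101010  (ones: 4)
  rows 48-55 [x1,x2,x3=110]: 11111111  (ones: 8)
  rows 56-63 [x1,x2,x3=111]: 11111111  (ones: 8)
Count of 1-rows = 8+8+8+8+4+4+8+8 = 56

56


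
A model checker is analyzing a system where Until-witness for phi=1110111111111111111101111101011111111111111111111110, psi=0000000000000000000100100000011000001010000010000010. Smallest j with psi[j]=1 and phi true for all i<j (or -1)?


(phi U psi) at 0: need smallest j with psi[j]=1 and phi[i]=1 for all i in [0,j).
Scan from step 0:
  step 0: phi=1, psi=0 -> continue
  step 1: phi=1, psi=0 -> continue
  step 2: phi=1, psi=0 -> continue
  step 3: phi=0 -> phi-prefix broken from here
  step 19: psi=1 but phi already failed -> not a witness
  step 22: psi=1 but phi already failed -> not a witness
  step 29: psi=1 but phi already failed -> not a witness
  step 30: psi=1 but phi already failed -> not a witness
  step 36: psi=1 but phi already failed -> not a witness
  step 38: psi=1 but phi already failed -> not a witness
  step 44: psi=1 but phi already failed -> not a witness
  step 50: psi=1 but phi already failed -> not a witness
  end of trace: no witness -> -1
Witness step = -1

-1


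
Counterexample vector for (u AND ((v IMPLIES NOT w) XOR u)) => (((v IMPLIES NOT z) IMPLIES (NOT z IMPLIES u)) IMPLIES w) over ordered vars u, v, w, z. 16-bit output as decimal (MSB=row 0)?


F1 = (u AND ((v IMPLIES NOT w) XOR u))
F2 = (((v IMPLIES NOT z) IMPLIES (NOT z IMPLIES u)) IMPLIES w)
Counterexample to F1=>F2 is where F1=1 and F2=0.
Evaluate each row (bits = u,v,w,z, MSB first):
  row 0 [0000]: F1=0 F2=1 -> F1&~F2 -> 0
  row 1 [0001]: F1=0 F2=0 -> F1&~F2 -> 0
  row 2 [0010]: F1=0 F2=1 -> F1&~F2 -> 0
  row 3 [0011]: F1=0 F2=1 -> F1&~F2 -> 0
  row 4 [0100]: F1=0 F2=1 -> F1&~F2 -> 0
  row 5 [0101]: F1=0 F2=0 -> F1&~F2 -> 0
  row 6 [0110]: F1=0 F2=1 -> F1&~F2 -> 0
  row 7 [0111]: F1=0 F2=1 -> F1&~F2 -> 0
  row 8 [1000]: F1=0 F2=0 -> F1&~F2 -> 0
  row 9 [1001]: F1=0 F2=0 -> F1&~F2 -> 0
  row 10 [1010]: F1=0 F2=1 -> F1&~F2 -> 0
  row 11 [1011]: F1=0 F2=1 -> F1&~F2 -> 0
  row 12 [1100]: F1=0 F2=0 -> F1&~F2 -> 0
  row 13 [1101]: F1=0 F2=0 -> F1&~F2 -> 0
  row 14 [1110]: F1=1 F2=1 -> F1&~F2 -> 0
  row 15 [1111]: F1=1 F2=1 -> F1&~F2 -> 0
Full result column, 4 rows per line (u,v fixed per line; w,z runs 00..11 left to right):
  rows 0-3 [u,v=00]: 0000  = hex 0
  rows 4-7 [u,v=01]: 0000  = hex 0
  rows 8-11 [u,v=10]: 0000  = hex 0
  rows 12-15 [u,v=11]: 0000  = hex 0
Counterexample vector (row 0 .. row 15) = 0000000000000000
Output column grouped in 4s = 0000 0000 0000 0000 = 0x0000
Convert to decimal digit by digit (value = value*16 + digit):
  0 -> 0
  0*16 + 0 = 0
  0*16 + 0 = 0
  0*16 + 0 = 0
Decimal = 0

0


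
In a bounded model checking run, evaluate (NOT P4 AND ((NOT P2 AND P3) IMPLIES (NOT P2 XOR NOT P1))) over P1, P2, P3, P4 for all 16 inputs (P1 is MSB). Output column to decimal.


Formula: (NOT P4 AND ((NOT P2 AND P3) IMPLIES (NOT P2 XOR NOT P1))) over P1, P2, P3, P4 (16 rows)
Evaluate each row (bits = P1,P2,P3,P4, MSB first):
  row 0 [0000]: (NOT 0 AND ((NOT 0 AND 0) IMPLIES (NOT 0 XOR NOT 0))) -> 1
  row 1 [0001]: (NOT 1 AND ((NOT 0 AND 0) IMPLIES (NOT 0 XOR NOT 0))) -> 0
  row 2 [0010]: (NOT 0 AND ((NOT 0 AND 1) IMPLIES (NOT 0 XOR NOT 0))) -> 0
  row 3 [0011]: (NOT 1 AND ((NOT 0 AND 1) IMPLIES (NOT 0 XOR NOT 0))) -> 0
  row 4 [0100]: (NOT 0 AND ((NOT 1 AND 0) IMPLIES (NOT 1 XOR NOT 0))) -> 1
  row 5 [0101]: (NOT 1 AND ((NOT 1 AND 0) IMPLIES (NOT 1 XOR NOT 0))) -> 0
  row 6 [0110]: (NOT 0 AND ((NOT 1 AND 1) IMPLIES (NOT 1 XOR NOT 0))) -> 1
  row 7 [0111]: (NOT 1 AND ((NOT 1 AND 1) IMPLIES (NOT 1 XOR NOT 0))) -> 0
  row 8 [1000]: (NOT 0 AND ((NOT 0 AND 0) IMPLIES (NOT 0 XOR NOT 1))) -> 1
  row 9 [1001]: (NOT 1 AND ((NOT 0 AND 0) IMPLIES (NOT 0 XOR NOT 1))) -> 0
  row 10 [1010]: (NOT 0 AND ((NOT 0 AND 1) IMPLIES (NOT 0 XOR NOT 1))) -> 1
  row 11 [1011]: (NOT 1 AND ((NOT 0 AND 1) IMPLIES (NOT 0 XOR NOT 1))) -> 0
  row 12 [1100]: (NOT 0 AND ((NOT 1 AND 0) IMPLIES (NOT 1 XOR NOT 1))) -> 1
  row 13 [1101]: (NOT 1 AND ((NOT 1 AND 0) IMPLIES (NOT 1 XOR NOT 1))) -> 0
  row 14 [1110]: (NOT 0 AND ((NOT 1 AND 1) IMPLIES (NOT 1 XOR NOT 1))) -> 1
  row 15 [1111]: (NOT 1 AND ((NOT 1 AND 1) IMPLIES (NOT 1 XOR NOT 1))) -> 0
Full result column, 4 rows per line (P1,P2 fixed per line; P3,P4 runs 00..11 left to right):
  rows 0-3 [P1,P2=00]: 1000  = hex 8
  rows 4-7 [P1,P2=01]: 1010  = hex A
  rows 8-11 [P1,P2=10]: 1010  = hex A
  rows 12-15 [P1,P2=11]: 1010  = hex A
Output column (row 0 .. row 15) = 1000101010101010
Output column grouped in 4s = 1000 1010 1010 1010 = 0x8AAA
Convert to decimal digit by digit (value = value*16 + digit):
  8 -> 8
  8*16 + 10 (A) = 138
  138*16 + 10 (A) = 2218
  2218*16 + 10 (A) = 35498
Decimal = 35498

35498


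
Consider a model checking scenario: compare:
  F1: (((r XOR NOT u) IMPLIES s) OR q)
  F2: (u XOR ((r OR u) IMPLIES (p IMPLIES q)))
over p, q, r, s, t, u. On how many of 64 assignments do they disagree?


F1 = (((r XOR NOT u) IMPLIES s) OR q)
F2 = (u XOR ((r OR u) IMPLIES (p IMPLIES q)))
Evaluate both on each of 64 rows (bits = p,q,r,s,t,u):
  row 0 [000000]: F1=0 F2=1 (differ) -> 1
  row 1 [000001]: F1=1 F2=0 (differ) -> 1
  row 2 [000010]: F1=0 F2=1 (differ) -> 1
  row 3 [000011]: F1=1 F2=0 (differ) -> 1
  row 4 [000100]: F1=1 F2=1 -> 0
  (every remaining row is evaluated the same way; all 64 results are listed next)
Full result column, 8 rows per line (p,q,r fixed per line; s,t,u runs 000..111 left to right):
  rows 0-7 [p,q,r=000]: 11110101  (ones: 6)
  rows 8-15 [p,q,r=001]: 00000101  (ones: 2)
  rows 16-23 [p,q,r=010]: 01010101  (ones: 4)
  rows 24-31 [p,q,r=011]: 01010101  (ones: 4)
  rows 32-39 [p,q,r=100]: 10100000  (ones: 2)
  rows 40-47 [p,q,r=101]: 11111010  (ones: 6)
  rows 48-55 [p,q,r=110]: 01010101  (ones: 4)
  rows 56-63 [p,q,r=111]: 01010101  (ones: 4)
Disagreements = 6+2+4+4+2+6+4+4 = 32

32


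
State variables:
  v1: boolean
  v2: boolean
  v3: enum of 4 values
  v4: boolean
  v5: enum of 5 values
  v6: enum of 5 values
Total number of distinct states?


State space = product of domain sizes of all variables.
Domain sizes:
  v1 (boolean): 2
  v2 (boolean): 2
  v3 (enum of 4 values): 4
  v4 (boolean): 2
  v5 (enum of 5 values): 5
  v6 (enum of 5 values): 5
Product = 2 * 2 * 4 * 2 * 5 * 5 = 800

800


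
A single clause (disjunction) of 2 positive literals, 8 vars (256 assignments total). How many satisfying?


Step 1: Total=2^8=256
Step 2: Unsat when all 2 false: 2^6=64
Step 3: Sat=256-64=192

192


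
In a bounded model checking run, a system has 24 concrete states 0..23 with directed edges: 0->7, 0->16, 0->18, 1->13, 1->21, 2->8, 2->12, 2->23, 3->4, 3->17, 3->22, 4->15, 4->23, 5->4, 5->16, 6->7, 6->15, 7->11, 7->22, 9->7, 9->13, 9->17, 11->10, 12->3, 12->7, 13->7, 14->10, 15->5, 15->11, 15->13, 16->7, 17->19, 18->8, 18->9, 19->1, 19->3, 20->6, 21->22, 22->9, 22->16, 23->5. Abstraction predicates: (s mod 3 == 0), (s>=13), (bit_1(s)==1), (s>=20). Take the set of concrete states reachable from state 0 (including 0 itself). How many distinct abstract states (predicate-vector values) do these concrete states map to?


BFS from 0:
Concrete reachable: {0, 1, 3, 4, 5, 7, 8, 9, 10, 11, 13, 15, 16, 17, 18, 19, 21, 22, 23}
Abstract via predicates (s mod 3 == 0), (s>=13), (bit_1(s)==1), (s>=20):
  (0,0,0,0) <- {1, 4, 5, 8}
  (0,0,1,0) <- {7, 10, 11}
  (0,1,0,0) <- {13, 16, 17}
  (0,1,1,0) <- {19}
  (0,1,1,1) <- {22, 23}
  (1,0,0,0) <- {0, 9}
  (1,0,1,0) <- {3}
  (1,1,0,1) <- {21}
  (1,1,1,0) <- {15, 18}
Distinct abstract states = 9

9


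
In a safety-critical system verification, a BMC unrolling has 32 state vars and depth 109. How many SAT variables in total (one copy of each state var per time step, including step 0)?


BMC unrolls to depth k, creating one copy of each state var for steps 0..k.
Step count = 109 + 1 = 110 (steps 0 through 109)
Vars per step = 32
Total = 32 * 110 = 3520

3520


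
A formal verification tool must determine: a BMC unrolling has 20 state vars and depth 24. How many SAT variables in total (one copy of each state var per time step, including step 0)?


BMC unrolls to depth k, creating one copy of each state var for steps 0..k.
Step count = 24 + 1 = 25 (steps 0 through 24)
Vars per step = 20
Total = 20 * 25 = 500

500


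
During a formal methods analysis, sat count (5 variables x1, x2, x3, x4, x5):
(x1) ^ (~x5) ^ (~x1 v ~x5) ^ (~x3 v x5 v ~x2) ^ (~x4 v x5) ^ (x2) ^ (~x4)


CNF with 7 clauses over 5 vars (32 assignments).
An assignment satisfies CNF iff every clause has >=1 true literal.
Check each row (bits = x1,x2,x3,x4,x5; clause T/F shown):
  row 0 [00000]: clauses=FTTTTFT -> 0
  row 1 [00001]: clauses=FFTTTFT -> 0
  row 2 [00010]: clauses=FTTTFFF -> 0
  row 3 [00011]: clauses=FFTTTFF -> 0
  row 4 [00100]: clauses=FTTTTFT -> 0
  row 5 [00101]: clauses=FFTTTFT -> 0
  row 6 [00110]: clauses=FTTTFFF -> 0
  row 7 [00111]: clauses=FFTTTFF -> 0
  row 8 [01000]: clauses=FTTTTTT -> 0
  row 9 [01001]: clauses=FFTTTTT -> 0
  row 10 [01010]: clauses=FTTTFTF -> 0
  row 11 [01011]: clauses=FFTTTTF -> 0
  row 12 [01100]: clauses=FTTFTTT -> 0
  row 13 [01101]: clauses=FFTTTTT -> 0
  row 14 [01110]: clauses=FTTFFTF -> 0
  row 15 [01111]: clauses=FFTTTTF -> 0
  row 16 [10000]: clauses=TTTTTFT -> 0
  row 17 [10001]: clauses=TFFTTFT -> 0
  row 18 [10010]: clauses=TTTTFFF -> 0
  row 19 [10011]: clauses=TFFTTFF -> 0
  row 20 [10100]: clauses=TTTTTFT -> 0
  row 21 [10101]: clauses=TFFTTFT -> 0
  row 22 [10110]: clauses=TTTTFFF -> 0
  row 23 [10111]: clauses=TFFTTFF -> 0
  row 24 [11000]: clauses=TTTTTTT -> 1
  row 25 [11001]: clauses=TFFTTTT -> 0
  row 26 [11010]: clauses=TTTTFTF -> 0
  row 27 [11011]: clauses=TFFTTTF -> 0
  row 28 [11100]: clauses=TTTFTTT -> 0
  row 29 [11101]: clauses=TFFTTTT -> 0
  row 30 [11110]: clauses=TTTFFTF -> 0
  row 31 [11111]: clauses=TFFTTTF -> 0
Full result column, 8 rows per line (x1,x2 fixed per line; x3,x4,x5 runs 000..111 left to right):
  rows 0-7 [x1,x2=00]: 00000000  (ones: 0)
  rows 8-15 [x1,x2=01]: 00000000  (ones: 0)
  rows 16-23 [x1,x2=10]: 00000000  (ones: 0)
  rows 24-31 [x1,x2=11]: 10000000  (ones: 1)
Satisfying assignments = 0+0+0+1 = 1

1


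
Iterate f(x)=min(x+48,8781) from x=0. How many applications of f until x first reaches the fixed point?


Step 1: x=0, cap=8781, increment=48
Step 2: x grows by 48 each step until capped at 8781; fixed point is x=8781
Step 3: iterations = ceil(8781/48) = 183

183


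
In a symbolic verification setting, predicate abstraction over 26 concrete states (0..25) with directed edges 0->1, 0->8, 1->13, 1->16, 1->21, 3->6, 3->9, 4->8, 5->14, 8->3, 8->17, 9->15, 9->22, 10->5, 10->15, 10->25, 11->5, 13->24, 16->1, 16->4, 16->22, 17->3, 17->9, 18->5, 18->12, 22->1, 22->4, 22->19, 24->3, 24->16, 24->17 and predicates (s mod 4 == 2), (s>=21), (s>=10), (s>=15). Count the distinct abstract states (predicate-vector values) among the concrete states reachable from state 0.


BFS from 0:
Concrete reachable: {0, 1, 3, 4, 6, 8, 9, 13, 15, 16, 17, 19, 21, 22, 24}
Abstract via predicates (s mod 4 == 2), (s>=21), (s>=10), (s>=15):
  (0,0,0,0) <- {0, 1, 3, 4, 8, 9}
  (0,0,1,0) <- {13}
  (0,0,1,1) <- {15, 16, 17, 19}
  (0,1,1,1) <- {21, 24}
  (1,0,0,0) <- {6}
  (1,1,1,1) <- {22}
Distinct abstract states = 6

6


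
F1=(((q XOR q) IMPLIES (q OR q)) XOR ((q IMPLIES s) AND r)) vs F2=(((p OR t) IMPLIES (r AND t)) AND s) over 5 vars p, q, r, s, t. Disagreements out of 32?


F1 = (((q XOR q) IMPLIES (q OR q)) XOR ((q IMPLIES s) AND r))
F2 = (((p OR t) IMPLIES (r AND t)) AND s)
Evaluate both on each of 32 rows (bits = p,q,r,s,t):
  row 0 [00000]: F1=1 F2=0 (differ) -> 1
  row 1 [00001]: F1=1 F2=0 (differ) -> 1
  row 2 [00010]: F1=1 F2=1 -> 0
  row 3 [00011]: F1=1 F2=0 (differ) -> 1
  row 4 [00100]: F1=0 F2=0 -> 0
  row 5 [00101]: F1=0 F2=0 -> 0
  row 6 [00110]: F1=0 F2=1 (differ) -> 1
  row 7 [00111]: F1=0 F2=1 (differ) -> 1
  row 8 [01000]: F1=1 F2=0 (differ) -> 1
  row 9 [01001]: F1=1 F2=0 (differ) -> 1
  row 10 [01010]: F1=1 F2=1 -> 0
  row 11 [01011]: F1=1 F2=0 (differ) -> 1
  row 12 [01100]: F1=1 F2=0 (differ) -> 1
  row 13 [01101]: F1=1 F2=0 (differ) -> 1
  row 14 [01110]: F1=0 F2=1 (differ) -> 1
  row 15 [01111]: F1=0 F2=1 (differ) -> 1
  row 16 [10000]: F1=1 F2=0 (differ) -> 1
  row 17 [10001]: F1=1 F2=0 (differ) -> 1
  row 18 [10010]: F1=1 F2=0 (differ) -> 1
  row 19 [10011]: F1=1 F2=0 (differ) -> 1
  row 20 [10100]: F1=0 F2=0 -> 0
  row 21 [10101]: F1=0 F2=0 -> 0
  row 22 [10110]: F1=0 F2=0 -> 0
  row 23 [10111]: F1=0 F2=1 (differ) -> 1
  row 24 [11000]: F1=1 F2=0 (differ) -> 1
  row 25 [11001]: F1=1 F2=0 (differ) -> 1
  row 26 [11010]: F1=1 F2=0 (differ) -> 1
  row 27 [11011]: F1=1 F2=0 (differ) -> 1
  row 28 [11100]: F1=1 F2=0 (differ) -> 1
  row 29 [11101]: F1=1 F2=0 (differ) -> 1
  row 30 [11110]: F1=0 F2=0 -> 0
  row 31 [11111]: F1=0 F2=1 (differ) -> 1
Full result column, 8 rows per line (p,q fixed per line; r,s,t runs 000..111 left to right):
  rows 0-7 [p,q=00]: 11010011  (ones: 5)
  rows 8-15 [p,q=01]: 11011111  (ones: 7)
  rows 16-23 [p,q=10]: 11110001  (ones: 5)
  rows 24-31 [p,q=11]: 11111101  (ones: 7)
Disagreements = 5+7+5+7 = 24

24
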